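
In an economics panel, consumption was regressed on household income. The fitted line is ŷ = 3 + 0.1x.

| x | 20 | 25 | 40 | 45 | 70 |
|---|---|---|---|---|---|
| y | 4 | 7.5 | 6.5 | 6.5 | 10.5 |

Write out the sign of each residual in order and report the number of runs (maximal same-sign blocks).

4 runs

x=20: ŷ = 3 + 0.1·20 = 5; r = 4 − 5 = -1
x=25: ŷ = 3 + 0.1·25 = 5.5; r = 7.5 − 5.5 = 2
x=40: ŷ = 3 + 0.1·40 = 7; r = 6.5 − 7 = -0.5
x=45: ŷ = 3 + 0.1·45 = 7.5; r = 6.5 − 7.5 = -1
x=70: ŷ = 3 + 0.1·70 = 10; r = 10.5 − 10 = 0.5
Signs: − + − − +
Runs: −×1, +×1, −×2, +×1 → 4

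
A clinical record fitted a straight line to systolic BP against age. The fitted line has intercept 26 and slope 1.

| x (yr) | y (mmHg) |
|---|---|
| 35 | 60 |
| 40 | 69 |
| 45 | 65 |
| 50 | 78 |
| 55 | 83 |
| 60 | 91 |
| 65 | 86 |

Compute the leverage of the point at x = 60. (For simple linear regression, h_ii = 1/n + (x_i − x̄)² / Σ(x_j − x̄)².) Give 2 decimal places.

x̄ = (35 + 40 + 45 + 50 + 55 + 60 + 65)/7 = 50
Σ(x − x̄)² = 225 + 100 + 25 + 0 + 25 + 100 + 225 = 700
h = 1/7 + (10)²/700 = 0.142857 + 0.142857 = 0.29

h = 0.29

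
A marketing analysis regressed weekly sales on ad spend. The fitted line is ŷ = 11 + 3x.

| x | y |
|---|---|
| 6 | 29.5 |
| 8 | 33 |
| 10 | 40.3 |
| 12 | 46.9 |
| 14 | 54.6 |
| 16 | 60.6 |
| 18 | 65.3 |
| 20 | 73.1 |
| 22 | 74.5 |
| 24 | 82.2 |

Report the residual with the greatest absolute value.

x=6: ŷ = 11 + 3·6 = 29; e = 29.5 − 29 = 0.5
x=8: ŷ = 11 + 3·8 = 35; e = 33 − 35 = -2
x=10: ŷ = 11 + 3·10 = 41; e = 40.3 − 41 = -0.7
x=12: ŷ = 11 + 3·12 = 47; e = 46.9 − 47 = -0.1
x=14: ŷ = 11 + 3·14 = 53; e = 54.6 − 53 = 1.6
x=16: ŷ = 11 + 3·16 = 59; e = 60.6 − 59 = 1.6
x=18: ŷ = 11 + 3·18 = 65; e = 65.3 − 65 = 0.3
x=20: ŷ = 11 + 3·20 = 71; e = 73.1 − 71 = 2.1
x=22: ŷ = 11 + 3·22 = 77; e = 74.5 − 77 = -2.5
x=24: ŷ = 11 + 3·24 = 83; e = 82.2 − 83 = -0.8
Largest |e| is 2.5 at x = 22, residual -2.5.

e = -2.5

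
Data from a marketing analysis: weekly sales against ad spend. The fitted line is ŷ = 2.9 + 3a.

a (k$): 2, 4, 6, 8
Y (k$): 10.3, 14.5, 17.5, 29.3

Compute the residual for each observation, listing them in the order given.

1.4, -0.4, -3.4, 2.4

a=2: ŷ = 2.9 + 3·2 = 8.9; e = 10.3 − 8.9 = 1.4
a=4: ŷ = 2.9 + 3·4 = 14.9; e = 14.5 − 14.9 = -0.4
a=6: ŷ = 2.9 + 3·6 = 20.9; e = 17.5 − 20.9 = -3.4
a=8: ŷ = 2.9 + 3·8 = 26.9; e = 29.3 − 26.9 = 2.4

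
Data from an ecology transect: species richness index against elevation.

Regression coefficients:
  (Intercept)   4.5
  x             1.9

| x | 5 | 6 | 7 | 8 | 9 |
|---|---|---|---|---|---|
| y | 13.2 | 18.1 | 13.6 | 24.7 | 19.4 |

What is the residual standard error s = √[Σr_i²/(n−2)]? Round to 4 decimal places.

s = 4.2016

x=5: ŷ = 4.5 + 1.9·5 = 14; r = 13.2 − 14 = -0.8
x=6: ŷ = 4.5 + 1.9·6 = 15.9; r = 18.1 − 15.9 = 2.2
x=7: ŷ = 4.5 + 1.9·7 = 17.8; r = 13.6 − 17.8 = -4.2
x=8: ŷ = 4.5 + 1.9·8 = 19.7; r = 24.7 − 19.7 = 5
x=9: ŷ = 4.5 + 1.9·9 = 21.6; r = 19.4 − 21.6 = -2.2
SSE = 0.64 + 4.84 + 17.64 + 25 + 4.84 = 52.96
s = √(52.96/3) = √17.6533 ≈ 4.2016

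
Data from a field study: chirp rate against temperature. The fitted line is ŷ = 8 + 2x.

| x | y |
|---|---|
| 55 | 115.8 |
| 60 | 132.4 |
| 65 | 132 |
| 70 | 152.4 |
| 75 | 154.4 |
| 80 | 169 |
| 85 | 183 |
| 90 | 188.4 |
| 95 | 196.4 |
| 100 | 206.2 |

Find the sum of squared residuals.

x=55: ŷ = 8 + 2·55 = 118; e = 115.8 − 118 = -2.2
x=60: ŷ = 8 + 2·60 = 128; e = 132.4 − 128 = 4.4
x=65: ŷ = 8 + 2·65 = 138; e = 132 − 138 = -6
x=70: ŷ = 8 + 2·70 = 148; e = 152.4 − 148 = 4.4
x=75: ŷ = 8 + 2·75 = 158; e = 154.4 − 158 = -3.6
x=80: ŷ = 8 + 2·80 = 168; e = 169 − 168 = 1
x=85: ŷ = 8 + 2·85 = 178; e = 183 − 178 = 5
x=90: ŷ = 8 + 2·90 = 188; e = 188.4 − 188 = 0.4
x=95: ŷ = 8 + 2·95 = 198; e = 196.4 − 198 = -1.6
x=100: ŷ = 8 + 2·100 = 208; e = 206.2 − 208 = -1.8
SSE = 4.84 + 19.36 + 36 + 19.36 + 12.96 + 1 + 25 + 0.16 + 2.56 + 3.24 = 124.48

SSE = 124.48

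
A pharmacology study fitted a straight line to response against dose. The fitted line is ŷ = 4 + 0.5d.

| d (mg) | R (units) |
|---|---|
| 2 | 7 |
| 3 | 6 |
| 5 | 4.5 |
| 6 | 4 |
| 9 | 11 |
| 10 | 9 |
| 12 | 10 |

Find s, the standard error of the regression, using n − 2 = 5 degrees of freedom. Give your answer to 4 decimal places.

d=2: ŷ = 4 + 0.5·2 = 5; e = 7 − 5 = 2
d=3: ŷ = 4 + 0.5·3 = 5.5; e = 6 − 5.5 = 0.5
d=5: ŷ = 4 + 0.5·5 = 6.5; e = 4.5 − 6.5 = -2
d=6: ŷ = 4 + 0.5·6 = 7; e = 4 − 7 = -3
d=9: ŷ = 4 + 0.5·9 = 8.5; e = 11 − 8.5 = 2.5
d=10: ŷ = 4 + 0.5·10 = 9; e = 9 − 9 = 0
d=12: ŷ = 4 + 0.5·12 = 10; e = 10 − 10 = 0
SSE = 4 + 0.25 + 4 + 9 + 6.25 + 0 + 0 = 23.5
s = √(23.5/5) = √4.7 ≈ 2.1679

s = 2.1679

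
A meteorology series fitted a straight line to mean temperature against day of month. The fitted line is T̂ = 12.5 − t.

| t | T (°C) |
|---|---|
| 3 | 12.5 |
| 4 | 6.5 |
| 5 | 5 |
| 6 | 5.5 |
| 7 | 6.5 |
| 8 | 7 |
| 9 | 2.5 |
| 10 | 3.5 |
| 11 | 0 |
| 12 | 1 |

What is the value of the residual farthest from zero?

r = 3

t=3: T̂ = 12.5 − 3 = 9.5; r = 12.5 − 9.5 = 3
t=4: T̂ = 12.5 − 4 = 8.5; r = 6.5 − 8.5 = -2
t=5: T̂ = 12.5 − 5 = 7.5; r = 5 − 7.5 = -2.5
t=6: T̂ = 12.5 − 6 = 6.5; r = 5.5 − 6.5 = -1
t=7: T̂ = 12.5 − 7 = 5.5; r = 6.5 − 5.5 = 1
t=8: T̂ = 12.5 − 8 = 4.5; r = 7 − 4.5 = 2.5
t=9: T̂ = 12.5 − 9 = 3.5; r = 2.5 − 3.5 = -1
t=10: T̂ = 12.5 − 10 = 2.5; r = 3.5 − 2.5 = 1
t=11: T̂ = 12.5 − 11 = 1.5; r = 0 − 1.5 = -1.5
t=12: T̂ = 12.5 − 12 = 0.5; r = 1 − 0.5 = 0.5
Largest |r| is 3 at t = 3, residual 3.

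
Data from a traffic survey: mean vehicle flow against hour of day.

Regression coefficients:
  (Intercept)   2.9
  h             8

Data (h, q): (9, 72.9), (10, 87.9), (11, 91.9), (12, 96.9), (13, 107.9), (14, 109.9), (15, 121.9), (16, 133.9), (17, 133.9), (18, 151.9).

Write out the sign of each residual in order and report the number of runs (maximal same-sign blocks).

8 runs

h=9: ŷ = 2.9 + 8·9 = 74.9; r = 72.9 − 74.9 = -2
h=10: ŷ = 2.9 + 8·10 = 82.9; r = 87.9 − 82.9 = 5
h=11: ŷ = 2.9 + 8·11 = 90.9; r = 91.9 − 90.9 = 1
h=12: ŷ = 2.9 + 8·12 = 98.9; r = 96.9 − 98.9 = -2
h=13: ŷ = 2.9 + 8·13 = 106.9; r = 107.9 − 106.9 = 1
h=14: ŷ = 2.9 + 8·14 = 114.9; r = 109.9 − 114.9 = -5
h=15: ŷ = 2.9 + 8·15 = 122.9; r = 121.9 − 122.9 = -1
h=16: ŷ = 2.9 + 8·16 = 130.9; r = 133.9 − 130.9 = 3
h=17: ŷ = 2.9 + 8·17 = 138.9; r = 133.9 − 138.9 = -5
h=18: ŷ = 2.9 + 8·18 = 146.9; r = 151.9 − 146.9 = 5
Signs: − + + − + − − + − +
Runs: −×1, +×2, −×1, +×1, −×2, +×1, −×1, +×1 → 8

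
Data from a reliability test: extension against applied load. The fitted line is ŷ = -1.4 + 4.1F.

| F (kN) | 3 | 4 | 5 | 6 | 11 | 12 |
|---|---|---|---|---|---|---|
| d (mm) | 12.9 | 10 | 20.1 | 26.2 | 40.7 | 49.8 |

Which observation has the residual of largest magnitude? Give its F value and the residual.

F = 4, e = -5

F=3: ŷ = -1.4 + 4.1·3 = 10.9; e = 12.9 − 10.9 = 2
F=4: ŷ = -1.4 + 4.1·4 = 15; e = 10 − 15 = -5
F=5: ŷ = -1.4 + 4.1·5 = 19.1; e = 20.1 − 19.1 = 1
F=6: ŷ = -1.4 + 4.1·6 = 23.2; e = 26.2 − 23.2 = 3
F=11: ŷ = -1.4 + 4.1·11 = 43.7; e = 40.7 − 43.7 = -3
F=12: ŷ = -1.4 + 4.1·12 = 47.8; e = 49.8 − 47.8 = 2
Largest |e| is 5 at F = 4, residual -5.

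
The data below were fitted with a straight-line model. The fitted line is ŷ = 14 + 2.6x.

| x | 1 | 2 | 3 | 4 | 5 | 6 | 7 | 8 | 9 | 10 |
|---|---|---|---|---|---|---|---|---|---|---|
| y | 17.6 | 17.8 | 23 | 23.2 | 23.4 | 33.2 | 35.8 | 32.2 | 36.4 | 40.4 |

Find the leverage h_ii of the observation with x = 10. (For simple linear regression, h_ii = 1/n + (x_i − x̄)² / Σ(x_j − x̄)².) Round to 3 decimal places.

h = 0.345

x̄ = (1 + 2 + 3 + 4 + 5 + 6 + 7 + 8 + 9 + 10)/10 = 5.5
Σ(x − x̄)² = 20.25 + 12.25 + 6.25 + 2.25 + 0.25 + 0.25 + 2.25 + 6.25 + 12.25 + 20.25 = 82.5
h = 1/10 + (4.5)²/82.5 = 0.1 + 0.245455 = 0.345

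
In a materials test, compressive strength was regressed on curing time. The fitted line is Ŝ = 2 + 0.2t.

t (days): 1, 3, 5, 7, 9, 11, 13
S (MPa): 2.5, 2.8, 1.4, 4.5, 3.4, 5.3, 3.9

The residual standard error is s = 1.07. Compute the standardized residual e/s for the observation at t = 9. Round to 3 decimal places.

Ŝ = 2 + 0.2·9 = 3.8
e = 3.4 − 3.8 = -0.4
e/s = -0.4 / 1.07 = -0.374

-0.374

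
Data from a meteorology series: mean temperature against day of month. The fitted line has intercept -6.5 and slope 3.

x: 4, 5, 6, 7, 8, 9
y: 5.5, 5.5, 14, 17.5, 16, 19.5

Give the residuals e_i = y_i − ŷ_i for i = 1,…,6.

x=4: ŷ = -6.5 + 3·4 = 5.5; e = 5.5 − 5.5 = 0
x=5: ŷ = -6.5 + 3·5 = 8.5; e = 5.5 − 8.5 = -3
x=6: ŷ = -6.5 + 3·6 = 11.5; e = 14 − 11.5 = 2.5
x=7: ŷ = -6.5 + 3·7 = 14.5; e = 17.5 − 14.5 = 3
x=8: ŷ = -6.5 + 3·8 = 17.5; e = 16 − 17.5 = -1.5
x=9: ŷ = -6.5 + 3·9 = 20.5; e = 19.5 − 20.5 = -1

0, -3, 2.5, 3, -1.5, -1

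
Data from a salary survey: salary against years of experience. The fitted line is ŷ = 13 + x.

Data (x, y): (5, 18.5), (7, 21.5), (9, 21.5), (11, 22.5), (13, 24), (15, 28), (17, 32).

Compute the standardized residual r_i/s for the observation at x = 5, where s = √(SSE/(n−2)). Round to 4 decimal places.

x=5: ŷ = 13 + 5 = 18; r = 18.5 − 18 = 0.5
x=7: ŷ = 13 + 7 = 20; r = 21.5 − 20 = 1.5
x=9: ŷ = 13 + 9 = 22; r = 21.5 − 22 = -0.5
x=11: ŷ = 13 + 11 = 24; r = 22.5 − 24 = -1.5
x=13: ŷ = 13 + 13 = 26; r = 24 − 26 = -2
x=15: ŷ = 13 + 15 = 28; r = 28 − 28 = 0
x=17: ŷ = 13 + 17 = 30; r = 32 − 30 = 2
SSE = 0.25 + 2.25 + 0.25 + 2.25 + 4 + 0 + 4 = 13
s = √(13/5) = 1.61245
r/s = 0.5 / 1.61245 = 0.3101

0.3101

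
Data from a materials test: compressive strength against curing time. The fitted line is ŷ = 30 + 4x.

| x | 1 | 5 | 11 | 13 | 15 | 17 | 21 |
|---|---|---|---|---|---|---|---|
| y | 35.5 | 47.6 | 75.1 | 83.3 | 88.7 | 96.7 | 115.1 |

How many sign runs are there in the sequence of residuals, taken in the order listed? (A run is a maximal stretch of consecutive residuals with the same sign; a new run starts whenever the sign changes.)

5 runs

x=1: ŷ = 30 + 4·1 = 34; e = 35.5 − 34 = 1.5
x=5: ŷ = 30 + 4·5 = 50; e = 47.6 − 50 = -2.4
x=11: ŷ = 30 + 4·11 = 74; e = 75.1 − 74 = 1.1
x=13: ŷ = 30 + 4·13 = 82; e = 83.3 − 82 = 1.3
x=15: ŷ = 30 + 4·15 = 90; e = 88.7 − 90 = -1.3
x=17: ŷ = 30 + 4·17 = 98; e = 96.7 − 98 = -1.3
x=21: ŷ = 30 + 4·21 = 114; e = 115.1 − 114 = 1.1
Signs: + − + + − − +
Runs: +×1, −×1, +×2, −×2, +×1 → 5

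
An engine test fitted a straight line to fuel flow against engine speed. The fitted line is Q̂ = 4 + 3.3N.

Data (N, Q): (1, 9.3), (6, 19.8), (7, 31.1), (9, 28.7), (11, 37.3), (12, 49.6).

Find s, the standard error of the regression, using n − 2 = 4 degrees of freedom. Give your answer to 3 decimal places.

s = 5.148

N=1: Q̂ = 4 + 3.3·1 = 7.3; e = 9.3 − 7.3 = 2
N=6: Q̂ = 4 + 3.3·6 = 23.8; e = 19.8 − 23.8 = -4
N=7: Q̂ = 4 + 3.3·7 = 27.1; e = 31.1 − 27.1 = 4
N=9: Q̂ = 4 + 3.3·9 = 33.7; e = 28.7 − 33.7 = -5
N=11: Q̂ = 4 + 3.3·11 = 40.3; e = 37.3 − 40.3 = -3
N=12: Q̂ = 4 + 3.3·12 = 43.6; e = 49.6 − 43.6 = 6
SSE = 4 + 16 + 16 + 25 + 9 + 36 = 106
s = √(106/4) = √26.5 ≈ 5.148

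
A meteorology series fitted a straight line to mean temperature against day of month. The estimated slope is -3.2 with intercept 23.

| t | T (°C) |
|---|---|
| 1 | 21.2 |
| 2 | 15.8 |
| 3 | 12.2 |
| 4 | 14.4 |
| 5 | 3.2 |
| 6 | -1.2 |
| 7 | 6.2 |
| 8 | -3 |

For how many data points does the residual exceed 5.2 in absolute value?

t=1: T̂ = 23 − 3.2·1 = 19.8; e = 21.2 − 19.8 = 1.4
t=2: T̂ = 23 − 3.2·2 = 16.6; e = 15.8 − 16.6 = -0.8
t=3: T̂ = 23 − 3.2·3 = 13.4; e = 12.2 − 13.4 = -1.2
t=4: T̂ = 23 − 3.2·4 = 10.2; e = 14.4 − 10.2 = 4.2
t=5: T̂ = 23 − 3.2·5 = 7; e = 3.2 − 7 = -3.8
t=6: T̂ = 23 − 3.2·6 = 3.8; e = -1.2 − 3.8 = -5
t=7: T̂ = 23 − 3.2·7 = 0.6; e = 6.2 − 0.6 = 5.6
t=8: T̂ = 23 − 3.2·8 = -2.6; e = -3 − (-2.6) = -0.4
|e| > 5.2: t=7 (|e|=5.6) → 1

1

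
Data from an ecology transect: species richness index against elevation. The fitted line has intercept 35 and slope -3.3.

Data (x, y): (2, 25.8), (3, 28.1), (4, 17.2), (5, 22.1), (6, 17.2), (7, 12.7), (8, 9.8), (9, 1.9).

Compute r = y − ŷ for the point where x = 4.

ŷ = 35 − 3.3·4 = 21.8
r = 17.2 − 21.8 = -4.6

r = -4.6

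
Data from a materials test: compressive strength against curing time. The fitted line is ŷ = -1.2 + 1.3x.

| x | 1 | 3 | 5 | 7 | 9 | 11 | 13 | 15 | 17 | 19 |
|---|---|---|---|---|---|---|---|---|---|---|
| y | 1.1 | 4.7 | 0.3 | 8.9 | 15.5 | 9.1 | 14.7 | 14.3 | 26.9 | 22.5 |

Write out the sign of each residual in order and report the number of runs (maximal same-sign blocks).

x=1: ŷ = -1.2 + 1.3·1 = 0.1; r = 1.1 − 0.1 = 1
x=3: ŷ = -1.2 + 1.3·3 = 2.7; r = 4.7 − 2.7 = 2
x=5: ŷ = -1.2 + 1.3·5 = 5.3; r = 0.3 − 5.3 = -5
x=7: ŷ = -1.2 + 1.3·7 = 7.9; r = 8.9 − 7.9 = 1
x=9: ŷ = -1.2 + 1.3·9 = 10.5; r = 15.5 − 10.5 = 5
x=11: ŷ = -1.2 + 1.3·11 = 13.1; r = 9.1 − 13.1 = -4
x=13: ŷ = -1.2 + 1.3·13 = 15.7; r = 14.7 − 15.7 = -1
x=15: ŷ = -1.2 + 1.3·15 = 18.3; r = 14.3 − 18.3 = -4
x=17: ŷ = -1.2 + 1.3·17 = 20.9; r = 26.9 − 20.9 = 6
x=19: ŷ = -1.2 + 1.3·19 = 23.5; r = 22.5 − 23.5 = -1
Signs: + + − + + − − − + −
Runs: +×2, −×1, +×2, −×3, +×1, −×1 → 6

6 runs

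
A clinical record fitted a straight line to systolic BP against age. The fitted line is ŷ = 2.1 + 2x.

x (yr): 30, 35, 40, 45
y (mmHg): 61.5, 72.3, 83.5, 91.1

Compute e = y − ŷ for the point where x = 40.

e = 1.4

ŷ = 2.1 + 2·40 = 82.1
e = 83.5 − 82.1 = 1.4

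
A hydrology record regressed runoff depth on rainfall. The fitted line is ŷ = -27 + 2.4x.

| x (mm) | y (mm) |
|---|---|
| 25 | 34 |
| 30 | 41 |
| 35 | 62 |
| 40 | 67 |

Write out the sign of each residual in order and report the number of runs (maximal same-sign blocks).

4 runs

x=25: ŷ = -27 + 2.4·25 = 33; e = 34 − 33 = 1
x=30: ŷ = -27 + 2.4·30 = 45; e = 41 − 45 = -4
x=35: ŷ = -27 + 2.4·35 = 57; e = 62 − 57 = 5
x=40: ŷ = -27 + 2.4·40 = 69; e = 67 − 69 = -2
Signs: + − + −
Runs: +×1, −×1, +×1, −×1 → 4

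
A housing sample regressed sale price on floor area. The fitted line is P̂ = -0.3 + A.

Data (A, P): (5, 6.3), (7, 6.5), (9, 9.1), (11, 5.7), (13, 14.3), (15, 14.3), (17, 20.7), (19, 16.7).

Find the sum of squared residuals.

SSE = 50.48

A=5: P̂ = -0.3 + 5 = 4.7; r = 6.3 − 4.7 = 1.6
A=7: P̂ = -0.3 + 7 = 6.7; r = 6.5 − 6.7 = -0.2
A=9: P̂ = -0.3 + 9 = 8.7; r = 9.1 − 8.7 = 0.4
A=11: P̂ = -0.3 + 11 = 10.7; r = 5.7 − 10.7 = -5
A=13: P̂ = -0.3 + 13 = 12.7; r = 14.3 − 12.7 = 1.6
A=15: P̂ = -0.3 + 15 = 14.7; r = 14.3 − 14.7 = -0.4
A=17: P̂ = -0.3 + 17 = 16.7; r = 20.7 − 16.7 = 4
A=19: P̂ = -0.3 + 19 = 18.7; r = 16.7 − 18.7 = -2
SSE = 2.56 + 0.04 + 0.16 + 25 + 2.56 + 0.16 + 16 + 4 = 50.48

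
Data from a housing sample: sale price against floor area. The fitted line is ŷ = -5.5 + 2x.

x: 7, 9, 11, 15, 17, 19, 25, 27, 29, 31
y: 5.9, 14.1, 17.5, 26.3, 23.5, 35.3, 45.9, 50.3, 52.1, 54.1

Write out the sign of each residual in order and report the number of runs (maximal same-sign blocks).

x=7: ŷ = -5.5 + 2·7 = 8.5; e = 5.9 − 8.5 = -2.6
x=9: ŷ = -5.5 + 2·9 = 12.5; e = 14.1 − 12.5 = 1.6
x=11: ŷ = -5.5 + 2·11 = 16.5; e = 17.5 − 16.5 = 1
x=15: ŷ = -5.5 + 2·15 = 24.5; e = 26.3 − 24.5 = 1.8
x=17: ŷ = -5.5 + 2·17 = 28.5; e = 23.5 − 28.5 = -5
x=19: ŷ = -5.5 + 2·19 = 32.5; e = 35.3 − 32.5 = 2.8
x=25: ŷ = -5.5 + 2·25 = 44.5; e = 45.9 − 44.5 = 1.4
x=27: ŷ = -5.5 + 2·27 = 48.5; e = 50.3 − 48.5 = 1.8
x=29: ŷ = -5.5 + 2·29 = 52.5; e = 52.1 − 52.5 = -0.4
x=31: ŷ = -5.5 + 2·31 = 56.5; e = 54.1 − 56.5 = -2.4
Signs: − + + + − + + + − −
Runs: −×1, +×3, −×1, +×3, −×2 → 5

5 runs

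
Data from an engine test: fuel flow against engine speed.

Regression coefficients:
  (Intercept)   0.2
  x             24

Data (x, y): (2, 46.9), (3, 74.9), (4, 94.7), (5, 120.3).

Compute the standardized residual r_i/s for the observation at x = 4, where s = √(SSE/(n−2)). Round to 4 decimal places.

-0.6327

x=2: ŷ = 0.2 + 24·2 = 48.2; r = 46.9 − 48.2 = -1.3
x=3: ŷ = 0.2 + 24·3 = 72.2; r = 74.9 − 72.2 = 2.7
x=4: ŷ = 0.2 + 24·4 = 96.2; r = 94.7 − 96.2 = -1.5
x=5: ŷ = 0.2 + 24·5 = 120.2; r = 120.3 − 120.2 = 0.1
SSE = 1.69 + 7.29 + 2.25 + 0.01 = 11.24
s = √(11.24/2) = 2.37065
r/s = -1.5 / 2.37065 = -0.6327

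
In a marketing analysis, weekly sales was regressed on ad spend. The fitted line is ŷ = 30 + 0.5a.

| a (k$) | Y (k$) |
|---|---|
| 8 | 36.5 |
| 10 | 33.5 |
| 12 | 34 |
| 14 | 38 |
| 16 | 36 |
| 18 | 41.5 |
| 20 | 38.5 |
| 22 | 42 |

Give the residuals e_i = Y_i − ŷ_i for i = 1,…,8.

2.5, -1.5, -2, 1, -2, 2.5, -1.5, 1

a=8: ŷ = 30 + 0.5·8 = 34; e = 36.5 − 34 = 2.5
a=10: ŷ = 30 + 0.5·10 = 35; e = 33.5 − 35 = -1.5
a=12: ŷ = 30 + 0.5·12 = 36; e = 34 − 36 = -2
a=14: ŷ = 30 + 0.5·14 = 37; e = 38 − 37 = 1
a=16: ŷ = 30 + 0.5·16 = 38; e = 36 − 38 = -2
a=18: ŷ = 30 + 0.5·18 = 39; e = 41.5 − 39 = 2.5
a=20: ŷ = 30 + 0.5·20 = 40; e = 38.5 − 40 = -1.5
a=22: ŷ = 30 + 0.5·22 = 41; e = 42 − 41 = 1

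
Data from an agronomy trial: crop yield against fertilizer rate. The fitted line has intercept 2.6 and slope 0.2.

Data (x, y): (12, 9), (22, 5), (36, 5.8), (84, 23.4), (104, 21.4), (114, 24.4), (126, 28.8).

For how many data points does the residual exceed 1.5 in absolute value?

x=12: ŷ = 2.6 + 0.2·12 = 5; e = 9 − 5 = 4
x=22: ŷ = 2.6 + 0.2·22 = 7; e = 5 − 7 = -2
x=36: ŷ = 2.6 + 0.2·36 = 9.8; e = 5.8 − 9.8 = -4
x=84: ŷ = 2.6 + 0.2·84 = 19.4; e = 23.4 − 19.4 = 4
x=104: ŷ = 2.6 + 0.2·104 = 23.4; e = 21.4 − 23.4 = -2
x=114: ŷ = 2.6 + 0.2·114 = 25.4; e = 24.4 − 25.4 = -1
x=126: ŷ = 2.6 + 0.2·126 = 27.8; e = 28.8 − 27.8 = 1
|e| > 1.5: x=12 (|e|=4), x=22 (|e|=2), x=36 (|e|=4), x=84 (|e|=4), x=104 (|e|=2) → 5

5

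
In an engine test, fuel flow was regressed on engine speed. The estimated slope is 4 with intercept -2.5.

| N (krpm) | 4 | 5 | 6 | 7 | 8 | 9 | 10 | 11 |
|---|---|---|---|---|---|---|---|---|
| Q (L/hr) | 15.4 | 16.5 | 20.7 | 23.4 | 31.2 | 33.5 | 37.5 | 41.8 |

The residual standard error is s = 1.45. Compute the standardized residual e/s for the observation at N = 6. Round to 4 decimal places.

ŷ = -2.5 + 4·6 = 21.5
e = 20.7 − 21.5 = -0.8
e/s = -0.8 / 1.45 = -0.5517

-0.5517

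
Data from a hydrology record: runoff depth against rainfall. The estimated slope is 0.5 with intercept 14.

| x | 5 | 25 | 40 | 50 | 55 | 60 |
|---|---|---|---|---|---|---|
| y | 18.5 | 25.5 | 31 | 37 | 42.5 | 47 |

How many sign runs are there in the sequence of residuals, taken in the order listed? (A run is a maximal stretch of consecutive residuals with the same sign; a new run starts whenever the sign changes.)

x=5: ŷ = 14 + 0.5·5 = 16.5; e = 18.5 − 16.5 = 2
x=25: ŷ = 14 + 0.5·25 = 26.5; e = 25.5 − 26.5 = -1
x=40: ŷ = 14 + 0.5·40 = 34; e = 31 − 34 = -3
x=50: ŷ = 14 + 0.5·50 = 39; e = 37 − 39 = -2
x=55: ŷ = 14 + 0.5·55 = 41.5; e = 42.5 − 41.5 = 1
x=60: ŷ = 14 + 0.5·60 = 44; e = 47 − 44 = 3
Signs: + − − − + +
Runs: +×1, −×3, +×2 → 3

3 runs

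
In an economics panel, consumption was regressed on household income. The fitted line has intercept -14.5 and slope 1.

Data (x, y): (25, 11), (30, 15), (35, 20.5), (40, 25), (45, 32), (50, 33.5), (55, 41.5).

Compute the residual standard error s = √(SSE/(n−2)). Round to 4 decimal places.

x=25: ŷ = -14.5 + 25 = 10.5; r = 11 − 10.5 = 0.5
x=30: ŷ = -14.5 + 30 = 15.5; r = 15 − 15.5 = -0.5
x=35: ŷ = -14.5 + 35 = 20.5; r = 20.5 − 20.5 = 0
x=40: ŷ = -14.5 + 40 = 25.5; r = 25 − 25.5 = -0.5
x=45: ŷ = -14.5 + 45 = 30.5; r = 32 − 30.5 = 1.5
x=50: ŷ = -14.5 + 50 = 35.5; r = 33.5 − 35.5 = -2
x=55: ŷ = -14.5 + 55 = 40.5; r = 41.5 − 40.5 = 1
SSE = 0.25 + 0.25 + 0 + 0.25 + 2.25 + 4 + 1 = 8
s = √(8/5) = √1.6 ≈ 1.2649

s = 1.2649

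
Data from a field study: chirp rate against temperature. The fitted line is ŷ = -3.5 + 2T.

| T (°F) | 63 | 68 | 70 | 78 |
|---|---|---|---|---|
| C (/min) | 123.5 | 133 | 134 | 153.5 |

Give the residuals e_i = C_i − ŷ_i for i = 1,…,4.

T=63: ŷ = -3.5 + 2·63 = 122.5; e = 123.5 − 122.5 = 1
T=68: ŷ = -3.5 + 2·68 = 132.5; e = 133 − 132.5 = 0.5
T=70: ŷ = -3.5 + 2·70 = 136.5; e = 134 − 136.5 = -2.5
T=78: ŷ = -3.5 + 2·78 = 152.5; e = 153.5 − 152.5 = 1

1, 0.5, -2.5, 1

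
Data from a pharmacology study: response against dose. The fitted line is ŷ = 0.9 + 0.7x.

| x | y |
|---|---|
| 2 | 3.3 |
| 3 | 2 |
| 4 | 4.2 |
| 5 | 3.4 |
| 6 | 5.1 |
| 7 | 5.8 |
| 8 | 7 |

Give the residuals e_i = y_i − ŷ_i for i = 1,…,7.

1, -1, 0.5, -1, 0, 0, 0.5

x=2: ŷ = 0.9 + 0.7·2 = 2.3; e = 3.3 − 2.3 = 1
x=3: ŷ = 0.9 + 0.7·3 = 3; e = 2 − 3 = -1
x=4: ŷ = 0.9 + 0.7·4 = 3.7; e = 4.2 − 3.7 = 0.5
x=5: ŷ = 0.9 + 0.7·5 = 4.4; e = 3.4 − 4.4 = -1
x=6: ŷ = 0.9 + 0.7·6 = 5.1; e = 5.1 − 5.1 = 0
x=7: ŷ = 0.9 + 0.7·7 = 5.8; e = 5.8 − 5.8 = 0
x=8: ŷ = 0.9 + 0.7·8 = 6.5; e = 7 − 6.5 = 0.5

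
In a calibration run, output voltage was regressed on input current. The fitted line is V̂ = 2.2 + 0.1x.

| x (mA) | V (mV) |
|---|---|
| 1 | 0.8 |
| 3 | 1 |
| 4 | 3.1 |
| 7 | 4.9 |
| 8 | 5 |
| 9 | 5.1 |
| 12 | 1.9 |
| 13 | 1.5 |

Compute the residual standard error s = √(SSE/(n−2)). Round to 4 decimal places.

s = 1.9579

x=1: V̂ = 2.2 + 0.1·1 = 2.3; r = 0.8 − 2.3 = -1.5
x=3: V̂ = 2.2 + 0.1·3 = 2.5; r = 1 − 2.5 = -1.5
x=4: V̂ = 2.2 + 0.1·4 = 2.6; r = 3.1 − 2.6 = 0.5
x=7: V̂ = 2.2 + 0.1·7 = 2.9; r = 4.9 − 2.9 = 2
x=8: V̂ = 2.2 + 0.1·8 = 3; r = 5 − 3 = 2
x=9: V̂ = 2.2 + 0.1·9 = 3.1; r = 5.1 − 3.1 = 2
x=12: V̂ = 2.2 + 0.1·12 = 3.4; r = 1.9 − 3.4 = -1.5
x=13: V̂ = 2.2 + 0.1·13 = 3.5; r = 1.5 − 3.5 = -2
SSE = 2.25 + 2.25 + 0.25 + 4 + 4 + 4 + 2.25 + 4 = 23
s = √(23/6) = √3.83333 ≈ 1.9579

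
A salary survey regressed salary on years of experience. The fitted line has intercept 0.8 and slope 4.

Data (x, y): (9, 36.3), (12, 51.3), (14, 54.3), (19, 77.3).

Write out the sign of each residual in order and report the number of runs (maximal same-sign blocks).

x=9: ŷ = 0.8 + 4·9 = 36.8; e = 36.3 − 36.8 = -0.5
x=12: ŷ = 0.8 + 4·12 = 48.8; e = 51.3 − 48.8 = 2.5
x=14: ŷ = 0.8 + 4·14 = 56.8; e = 54.3 − 56.8 = -2.5
x=19: ŷ = 0.8 + 4·19 = 76.8; e = 77.3 − 76.8 = 0.5
Signs: − + − +
Runs: −×1, +×1, −×1, +×1 → 4

4 runs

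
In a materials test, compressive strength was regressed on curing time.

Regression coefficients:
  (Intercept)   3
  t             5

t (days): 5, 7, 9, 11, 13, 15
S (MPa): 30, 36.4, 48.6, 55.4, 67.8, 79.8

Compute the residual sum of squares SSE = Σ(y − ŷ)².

SSE = 16.96

t=5: Ŝ = 3 + 5·5 = 28; r = 30 − 28 = 2
t=7: Ŝ = 3 + 5·7 = 38; r = 36.4 − 38 = -1.6
t=9: Ŝ = 3 + 5·9 = 48; r = 48.6 − 48 = 0.6
t=11: Ŝ = 3 + 5·11 = 58; r = 55.4 − 58 = -2.6
t=13: Ŝ = 3 + 5·13 = 68; r = 67.8 − 68 = -0.2
t=15: Ŝ = 3 + 5·15 = 78; r = 79.8 − 78 = 1.8
SSE = 4 + 2.56 + 0.36 + 6.76 + 0.04 + 3.24 = 16.96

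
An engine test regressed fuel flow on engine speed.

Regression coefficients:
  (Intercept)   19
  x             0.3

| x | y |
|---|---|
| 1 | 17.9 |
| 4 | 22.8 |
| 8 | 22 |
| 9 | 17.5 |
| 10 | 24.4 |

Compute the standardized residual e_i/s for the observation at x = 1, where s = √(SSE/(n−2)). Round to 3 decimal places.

x=1: ŷ = 19 + 0.3·1 = 19.3; e = 17.9 − 19.3 = -1.4
x=4: ŷ = 19 + 0.3·4 = 20.2; e = 22.8 − 20.2 = 2.6
x=8: ŷ = 19 + 0.3·8 = 21.4; e = 22 − 21.4 = 0.6
x=9: ŷ = 19 + 0.3·9 = 21.7; e = 17.5 − 21.7 = -4.2
x=10: ŷ = 19 + 0.3·10 = 22; e = 24.4 − 22 = 2.4
SSE = 1.96 + 6.76 + 0.36 + 17.64 + 5.76 = 32.48
s = √(32.48/3) = 3.29039
e/s = -1.4 / 3.29039 = -0.425

-0.425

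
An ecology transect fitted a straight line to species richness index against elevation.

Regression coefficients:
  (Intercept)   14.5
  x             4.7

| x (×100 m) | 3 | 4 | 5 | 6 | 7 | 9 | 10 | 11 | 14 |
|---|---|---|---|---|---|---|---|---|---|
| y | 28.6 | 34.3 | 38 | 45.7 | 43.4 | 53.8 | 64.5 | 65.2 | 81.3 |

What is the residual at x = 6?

e = 3

ŷ = 14.5 + 4.7·6 = 42.7
e = 45.7 − 42.7 = 3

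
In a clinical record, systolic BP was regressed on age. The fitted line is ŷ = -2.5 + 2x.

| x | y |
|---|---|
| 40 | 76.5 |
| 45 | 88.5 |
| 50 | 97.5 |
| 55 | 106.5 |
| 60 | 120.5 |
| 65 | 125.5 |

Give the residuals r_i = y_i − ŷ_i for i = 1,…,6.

-1, 1, 0, -1, 3, -2

x=40: ŷ = -2.5 + 2·40 = 77.5; r = 76.5 − 77.5 = -1
x=45: ŷ = -2.5 + 2·45 = 87.5; r = 88.5 − 87.5 = 1
x=50: ŷ = -2.5 + 2·50 = 97.5; r = 97.5 − 97.5 = 0
x=55: ŷ = -2.5 + 2·55 = 107.5; r = 106.5 − 107.5 = -1
x=60: ŷ = -2.5 + 2·60 = 117.5; r = 120.5 − 117.5 = 3
x=65: ŷ = -2.5 + 2·65 = 127.5; r = 125.5 − 127.5 = -2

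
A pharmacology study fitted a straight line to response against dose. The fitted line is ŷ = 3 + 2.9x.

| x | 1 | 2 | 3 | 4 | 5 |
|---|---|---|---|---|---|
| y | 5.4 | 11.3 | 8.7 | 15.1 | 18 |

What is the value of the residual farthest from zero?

x=1: ŷ = 3 + 2.9·1 = 5.9; e = 5.4 − 5.9 = -0.5
x=2: ŷ = 3 + 2.9·2 = 8.8; e = 11.3 − 8.8 = 2.5
x=3: ŷ = 3 + 2.9·3 = 11.7; e = 8.7 − 11.7 = -3
x=4: ŷ = 3 + 2.9·4 = 14.6; e = 15.1 − 14.6 = 0.5
x=5: ŷ = 3 + 2.9·5 = 17.5; e = 18 − 17.5 = 0.5
Largest |e| is 3 at x = 3, residual -3.

e = -3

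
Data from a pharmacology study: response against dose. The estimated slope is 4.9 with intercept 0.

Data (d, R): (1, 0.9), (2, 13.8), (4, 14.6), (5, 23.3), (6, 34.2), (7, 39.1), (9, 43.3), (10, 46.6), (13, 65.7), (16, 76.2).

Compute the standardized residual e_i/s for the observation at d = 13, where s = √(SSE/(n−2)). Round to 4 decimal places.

d=1: ŷ = 4.9·1 = 4.9; e = 0.9 − 4.9 = -4
d=2: ŷ = 4.9·2 = 9.8; e = 13.8 − 9.8 = 4
d=4: ŷ = 4.9·4 = 19.6; e = 14.6 − 19.6 = -5
d=5: ŷ = 4.9·5 = 24.5; e = 23.3 − 24.5 = -1.2
d=6: ŷ = 4.9·6 = 29.4; e = 34.2 − 29.4 = 4.8
d=7: ŷ = 4.9·7 = 34.3; e = 39.1 − 34.3 = 4.8
d=9: ŷ = 4.9·9 = 44.1; e = 43.3 − 44.1 = -0.8
d=10: ŷ = 4.9·10 = 49; e = 46.6 − 49 = -2.4
d=13: ŷ = 4.9·13 = 63.7; e = 65.7 − 63.7 = 2
d=16: ŷ = 4.9·16 = 78.4; e = 76.2 − 78.4 = -2.2
SSE = 16 + 16 + 25 + 1.44 + 23.04 + 23.04 + 0.64 + 5.76 + 4 + 4.84 = 119.76
s = √(119.76/8) = 3.86911
e/s = 2 / 3.86911 = 0.5169

0.5169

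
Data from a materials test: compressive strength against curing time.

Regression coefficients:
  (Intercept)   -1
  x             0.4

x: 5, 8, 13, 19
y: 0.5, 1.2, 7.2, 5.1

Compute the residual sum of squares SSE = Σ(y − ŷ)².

x=5: ŷ = -1 + 0.4·5 = 1; r = 0.5 − 1 = -0.5
x=8: ŷ = -1 + 0.4·8 = 2.2; r = 1.2 − 2.2 = -1
x=13: ŷ = -1 + 0.4·13 = 4.2; r = 7.2 − 4.2 = 3
x=19: ŷ = -1 + 0.4·19 = 6.6; r = 5.1 − 6.6 = -1.5
SSE = 0.25 + 1 + 9 + 2.25 = 12.5

SSE = 12.5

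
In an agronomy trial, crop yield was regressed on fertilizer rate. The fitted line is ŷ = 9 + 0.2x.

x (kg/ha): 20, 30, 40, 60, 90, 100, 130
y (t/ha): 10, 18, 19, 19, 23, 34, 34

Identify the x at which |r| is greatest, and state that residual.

x=20: ŷ = 9 + 0.2·20 = 13; r = 10 − 13 = -3
x=30: ŷ = 9 + 0.2·30 = 15; r = 18 − 15 = 3
x=40: ŷ = 9 + 0.2·40 = 17; r = 19 − 17 = 2
x=60: ŷ = 9 + 0.2·60 = 21; r = 19 − 21 = -2
x=90: ŷ = 9 + 0.2·90 = 27; r = 23 − 27 = -4
x=100: ŷ = 9 + 0.2·100 = 29; r = 34 − 29 = 5
x=130: ŷ = 9 + 0.2·130 = 35; r = 34 − 35 = -1
Largest |r| is 5 at x = 100, residual 5.

x = 100, r = 5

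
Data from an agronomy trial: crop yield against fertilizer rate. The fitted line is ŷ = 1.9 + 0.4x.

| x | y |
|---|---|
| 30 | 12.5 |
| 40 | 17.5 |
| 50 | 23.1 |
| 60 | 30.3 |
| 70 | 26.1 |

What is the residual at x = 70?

e = -3.8

ŷ = 1.9 + 0.4·70 = 29.9
e = 26.1 − 29.9 = -3.8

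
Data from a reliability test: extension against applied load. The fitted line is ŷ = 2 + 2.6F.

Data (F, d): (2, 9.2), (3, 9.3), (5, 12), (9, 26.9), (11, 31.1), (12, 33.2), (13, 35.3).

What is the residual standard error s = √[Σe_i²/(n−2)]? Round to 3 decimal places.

s = 1.789

F=2: ŷ = 2 + 2.6·2 = 7.2; e = 9.2 − 7.2 = 2
F=3: ŷ = 2 + 2.6·3 = 9.8; e = 9.3 − 9.8 = -0.5
F=5: ŷ = 2 + 2.6·5 = 15; e = 12 − 15 = -3
F=9: ŷ = 2 + 2.6·9 = 25.4; e = 26.9 − 25.4 = 1.5
F=11: ŷ = 2 + 2.6·11 = 30.6; e = 31.1 − 30.6 = 0.5
F=12: ŷ = 2 + 2.6·12 = 33.2; e = 33.2 − 33.2 = 0
F=13: ŷ = 2 + 2.6·13 = 35.8; e = 35.3 − 35.8 = -0.5
SSE = 4 + 0.25 + 9 + 2.25 + 0.25 + 0 + 0.25 = 16
s = √(16/5) = √3.2 ≈ 1.789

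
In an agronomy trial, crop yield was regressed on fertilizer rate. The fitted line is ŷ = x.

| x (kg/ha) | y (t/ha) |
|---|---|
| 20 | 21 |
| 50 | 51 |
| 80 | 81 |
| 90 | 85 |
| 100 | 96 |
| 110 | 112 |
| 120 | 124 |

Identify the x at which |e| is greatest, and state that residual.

x = 90, e = -5

x=20: ŷ = 20 = 20; e = 21 − 20 = 1
x=50: ŷ = 50 = 50; e = 51 − 50 = 1
x=80: ŷ = 80 = 80; e = 81 − 80 = 1
x=90: ŷ = 90 = 90; e = 85 − 90 = -5
x=100: ŷ = 100 = 100; e = 96 − 100 = -4
x=110: ŷ = 110 = 110; e = 112 − 110 = 2
x=120: ŷ = 120 = 120; e = 124 − 120 = 4
Largest |e| is 5 at x = 90, residual -5.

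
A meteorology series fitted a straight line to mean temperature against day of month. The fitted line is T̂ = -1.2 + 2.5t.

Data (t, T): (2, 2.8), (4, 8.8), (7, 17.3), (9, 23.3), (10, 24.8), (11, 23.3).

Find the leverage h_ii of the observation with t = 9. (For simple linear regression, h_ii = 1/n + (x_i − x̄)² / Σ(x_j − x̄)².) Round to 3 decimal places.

t̄ = (2 + 4 + 7 + 9 + 10 + 11)/6 = 7.16667
Σ(t − t̄)² = 26.6944 + 10.0278 + 0.0277778 + 3.36111 + 8.02778 + 14.6944 = 62.8333
h = 1/6 + (1.83333)²/62.8333 = 0.166667 + 0.0534925 = 0.220

h = 0.220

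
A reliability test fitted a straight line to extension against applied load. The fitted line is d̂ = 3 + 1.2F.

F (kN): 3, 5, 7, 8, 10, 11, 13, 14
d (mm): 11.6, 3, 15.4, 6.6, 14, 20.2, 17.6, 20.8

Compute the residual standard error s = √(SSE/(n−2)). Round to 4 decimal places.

s = 4.6904

F=3: d̂ = 3 + 1.2·3 = 6.6; e = 11.6 − 6.6 = 5
F=5: d̂ = 3 + 1.2·5 = 9; e = 3 − 9 = -6
F=7: d̂ = 3 + 1.2·7 = 11.4; e = 15.4 − 11.4 = 4
F=8: d̂ = 3 + 1.2·8 = 12.6; e = 6.6 − 12.6 = -6
F=10: d̂ = 3 + 1.2·10 = 15; e = 14 − 15 = -1
F=11: d̂ = 3 + 1.2·11 = 16.2; e = 20.2 − 16.2 = 4
F=13: d̂ = 3 + 1.2·13 = 18.6; e = 17.6 − 18.6 = -1
F=14: d̂ = 3 + 1.2·14 = 19.8; e = 20.8 − 19.8 = 1
SSE = 25 + 36 + 16 + 36 + 1 + 16 + 1 + 1 = 132
s = √(132/6) = √22 ≈ 4.6904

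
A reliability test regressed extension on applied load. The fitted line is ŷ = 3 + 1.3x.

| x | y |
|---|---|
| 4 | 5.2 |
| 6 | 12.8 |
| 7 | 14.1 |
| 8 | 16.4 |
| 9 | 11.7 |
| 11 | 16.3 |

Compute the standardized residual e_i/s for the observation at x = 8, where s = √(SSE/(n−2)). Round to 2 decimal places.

1.00

x=4: ŷ = 3 + 1.3·4 = 8.2; e = 5.2 − 8.2 = -3
x=6: ŷ = 3 + 1.3·6 = 10.8; e = 12.8 − 10.8 = 2
x=7: ŷ = 3 + 1.3·7 = 12.1; e = 14.1 − 12.1 = 2
x=8: ŷ = 3 + 1.3·8 = 13.4; e = 16.4 − 13.4 = 3
x=9: ŷ = 3 + 1.3·9 = 14.7; e = 11.7 − 14.7 = -3
x=11: ŷ = 3 + 1.3·11 = 17.3; e = 16.3 − 17.3 = -1
SSE = 9 + 4 + 4 + 9 + 9 + 1 = 36
s = √(36/4) = 3
e/s = 3 / 3 = 1.00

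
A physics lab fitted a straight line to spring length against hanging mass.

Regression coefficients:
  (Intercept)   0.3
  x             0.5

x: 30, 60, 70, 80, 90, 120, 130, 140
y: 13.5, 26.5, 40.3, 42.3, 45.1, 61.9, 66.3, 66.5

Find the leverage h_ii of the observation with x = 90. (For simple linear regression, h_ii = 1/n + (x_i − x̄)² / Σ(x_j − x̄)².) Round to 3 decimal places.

x̄ = (30 + 60 + 70 + 80 + 90 + 120 + 130 + 140)/8 = 90
Σ(x − x̄)² = 3600 + 900 + 400 + 100 + 0 + 900 + 1600 + 2500 = 10000
h = 1/8 + (0)²/10000 = 0.125 + 0 = 0.125

h = 0.125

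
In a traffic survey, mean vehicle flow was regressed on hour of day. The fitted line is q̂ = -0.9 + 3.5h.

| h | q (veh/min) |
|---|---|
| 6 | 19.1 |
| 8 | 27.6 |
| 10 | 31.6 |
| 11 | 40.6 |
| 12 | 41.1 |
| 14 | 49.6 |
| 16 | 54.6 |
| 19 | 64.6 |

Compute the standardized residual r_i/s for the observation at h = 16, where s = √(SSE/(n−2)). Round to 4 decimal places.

-0.2739

h=6: q̂ = -0.9 + 3.5·6 = 20.1; r = 19.1 − 20.1 = -1
h=8: q̂ = -0.9 + 3.5·8 = 27.1; r = 27.6 − 27.1 = 0.5
h=10: q̂ = -0.9 + 3.5·10 = 34.1; r = 31.6 − 34.1 = -2.5
h=11: q̂ = -0.9 + 3.5·11 = 37.6; r = 40.6 − 37.6 = 3
h=12: q̂ = -0.9 + 3.5·12 = 41.1; r = 41.1 − 41.1 = 0
h=14: q̂ = -0.9 + 3.5·14 = 48.1; r = 49.6 − 48.1 = 1.5
h=16: q̂ = -0.9 + 3.5·16 = 55.1; r = 54.6 − 55.1 = -0.5
h=19: q̂ = -0.9 + 3.5·19 = 65.6; r = 64.6 − 65.6 = -1
SSE = 1 + 0.25 + 6.25 + 9 + 0 + 2.25 + 0.25 + 1 = 20
s = √(20/6) = 1.82574
r/s = -0.5 / 1.82574 = -0.2739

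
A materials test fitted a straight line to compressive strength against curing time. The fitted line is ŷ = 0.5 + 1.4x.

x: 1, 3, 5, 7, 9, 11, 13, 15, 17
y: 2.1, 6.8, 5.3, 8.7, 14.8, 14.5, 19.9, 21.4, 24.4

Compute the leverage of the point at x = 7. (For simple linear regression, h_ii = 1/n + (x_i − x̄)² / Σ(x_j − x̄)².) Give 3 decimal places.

h = 0.128

x̄ = (1 + 3 + 5 + 7 + 9 + 11 + 13 + 15 + 17)/9 = 9
Σ(x − x̄)² = 64 + 36 + 16 + 4 + 0 + 4 + 16 + 36 + 64 = 240
h = 1/9 + (-2)²/240 = 0.111111 + 0.0166667 = 0.128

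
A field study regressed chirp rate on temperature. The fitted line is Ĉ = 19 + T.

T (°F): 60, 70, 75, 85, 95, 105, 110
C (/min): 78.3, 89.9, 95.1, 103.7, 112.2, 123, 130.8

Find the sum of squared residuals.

T=60: Ĉ = 19 + 60 = 79; r = 78.3 − 79 = -0.7
T=70: Ĉ = 19 + 70 = 89; r = 89.9 − 89 = 0.9
T=75: Ĉ = 19 + 75 = 94; r = 95.1 − 94 = 1.1
T=85: Ĉ = 19 + 85 = 104; r = 103.7 − 104 = -0.3
T=95: Ĉ = 19 + 95 = 114; r = 112.2 − 114 = -1.8
T=105: Ĉ = 19 + 105 = 124; r = 123 − 124 = -1
T=110: Ĉ = 19 + 110 = 129; r = 130.8 − 129 = 1.8
SSE = 0.49 + 0.81 + 1.21 + 0.09 + 3.24 + 1 + 3.24 = 10.08

SSE = 10.08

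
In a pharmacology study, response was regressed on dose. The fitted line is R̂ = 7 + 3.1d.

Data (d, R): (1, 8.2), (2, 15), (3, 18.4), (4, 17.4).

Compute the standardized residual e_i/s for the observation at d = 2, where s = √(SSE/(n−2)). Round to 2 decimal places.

d=1: R̂ = 7 + 3.1·1 = 10.1; e = 8.2 − 10.1 = -1.9
d=2: R̂ = 7 + 3.1·2 = 13.2; e = 15 − 13.2 = 1.8
d=3: R̂ = 7 + 3.1·3 = 16.3; e = 18.4 − 16.3 = 2.1
d=4: R̂ = 7 + 3.1·4 = 19.4; e = 17.4 − 19.4 = -2
SSE = 3.61 + 3.24 + 4.41 + 4 = 15.26
s = √(15.26/2) = 2.76225
e/s = 1.8 / 2.76225 = 0.65

0.65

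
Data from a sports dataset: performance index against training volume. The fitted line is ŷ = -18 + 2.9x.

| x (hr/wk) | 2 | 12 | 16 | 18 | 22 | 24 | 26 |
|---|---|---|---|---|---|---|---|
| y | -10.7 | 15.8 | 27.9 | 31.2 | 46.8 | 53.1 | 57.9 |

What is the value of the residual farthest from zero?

e = -3

x=2: ŷ = -18 + 2.9·2 = -12.2; e = -10.7 − (-12.2) = 1.5
x=12: ŷ = -18 + 2.9·12 = 16.8; e = 15.8 − 16.8 = -1
x=16: ŷ = -18 + 2.9·16 = 28.4; e = 27.9 − 28.4 = -0.5
x=18: ŷ = -18 + 2.9·18 = 34.2; e = 31.2 − 34.2 = -3
x=22: ŷ = -18 + 2.9·22 = 45.8; e = 46.8 − 45.8 = 1
x=24: ŷ = -18 + 2.9·24 = 51.6; e = 53.1 − 51.6 = 1.5
x=26: ŷ = -18 + 2.9·26 = 57.4; e = 57.9 − 57.4 = 0.5
Largest |e| is 3 at x = 18, residual -3.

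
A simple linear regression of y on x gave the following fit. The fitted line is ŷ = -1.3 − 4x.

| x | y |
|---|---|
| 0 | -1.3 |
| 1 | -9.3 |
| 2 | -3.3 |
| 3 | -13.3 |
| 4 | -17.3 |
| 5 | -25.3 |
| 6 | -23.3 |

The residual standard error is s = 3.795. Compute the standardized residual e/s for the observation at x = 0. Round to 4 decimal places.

0.0000

ŷ = -1.3 − 4·0 = -1.3
e = -1.3 − (-1.3) = 0
e/s = 0 / 3.795 = 0.0000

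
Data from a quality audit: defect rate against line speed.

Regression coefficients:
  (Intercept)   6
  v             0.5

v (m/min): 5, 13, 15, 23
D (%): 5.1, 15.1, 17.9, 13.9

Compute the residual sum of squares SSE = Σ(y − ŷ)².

SSE = 50.64

v=5: D̂ = 6 + 0.5·5 = 8.5; r = 5.1 − 8.5 = -3.4
v=13: D̂ = 6 + 0.5·13 = 12.5; r = 15.1 − 12.5 = 2.6
v=15: D̂ = 6 + 0.5·15 = 13.5; r = 17.9 − 13.5 = 4.4
v=23: D̂ = 6 + 0.5·23 = 17.5; r = 13.9 − 17.5 = -3.6
SSE = 11.56 + 6.76 + 19.36 + 12.96 = 50.64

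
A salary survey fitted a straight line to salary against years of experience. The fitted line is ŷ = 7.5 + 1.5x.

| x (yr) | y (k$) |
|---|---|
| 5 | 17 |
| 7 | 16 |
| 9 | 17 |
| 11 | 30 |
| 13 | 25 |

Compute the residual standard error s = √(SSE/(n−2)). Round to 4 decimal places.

x=5: ŷ = 7.5 + 1.5·5 = 15; e = 17 − 15 = 2
x=7: ŷ = 7.5 + 1.5·7 = 18; e = 16 − 18 = -2
x=9: ŷ = 7.5 + 1.5·9 = 21; e = 17 − 21 = -4
x=11: ŷ = 7.5 + 1.5·11 = 24; e = 30 − 24 = 6
x=13: ŷ = 7.5 + 1.5·13 = 27; e = 25 − 27 = -2
SSE = 4 + 4 + 16 + 36 + 4 = 64
s = √(64/3) = √21.3333 ≈ 4.6188

s = 4.6188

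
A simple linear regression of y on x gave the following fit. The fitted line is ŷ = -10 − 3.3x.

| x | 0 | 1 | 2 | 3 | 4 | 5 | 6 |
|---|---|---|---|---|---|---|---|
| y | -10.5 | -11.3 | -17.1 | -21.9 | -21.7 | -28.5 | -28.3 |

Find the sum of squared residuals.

x=0: ŷ = -10 − 3.3·0 = -10; r = -10.5 − (-10) = -0.5
x=1: ŷ = -10 − 3.3·1 = -13.3; r = -11.3 − (-13.3) = 2
x=2: ŷ = -10 − 3.3·2 = -16.6; r = -17.1 − (-16.6) = -0.5
x=3: ŷ = -10 − 3.3·3 = -19.9; r = -21.9 − (-19.9) = -2
x=4: ŷ = -10 − 3.3·4 = -23.2; r = -21.7 − (-23.2) = 1.5
x=5: ŷ = -10 − 3.3·5 = -26.5; r = -28.5 − (-26.5) = -2
x=6: ŷ = -10 − 3.3·6 = -29.8; r = -28.3 − (-29.8) = 1.5
SSE = 0.25 + 4 + 0.25 + 4 + 2.25 + 4 + 2.25 = 17

SSE = 17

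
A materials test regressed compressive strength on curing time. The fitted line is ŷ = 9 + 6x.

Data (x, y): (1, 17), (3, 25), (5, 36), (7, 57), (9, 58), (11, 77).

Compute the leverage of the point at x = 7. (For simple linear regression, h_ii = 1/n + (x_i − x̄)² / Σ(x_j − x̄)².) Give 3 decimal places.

x̄ = (1 + 3 + 5 + 7 + 9 + 11)/6 = 6
Σ(x − x̄)² = 25 + 9 + 1 + 1 + 9 + 25 = 70
h = 1/6 + (1)²/70 = 0.166667 + 0.0142857 = 0.181

h = 0.181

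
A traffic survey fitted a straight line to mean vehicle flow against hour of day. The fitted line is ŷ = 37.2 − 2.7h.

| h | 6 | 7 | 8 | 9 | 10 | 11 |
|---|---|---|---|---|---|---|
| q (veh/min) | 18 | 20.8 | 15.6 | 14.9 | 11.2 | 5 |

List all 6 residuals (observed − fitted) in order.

h=6: ŷ = 37.2 − 2.7·6 = 21; e = 18 − 21 = -3
h=7: ŷ = 37.2 − 2.7·7 = 18.3; e = 20.8 − 18.3 = 2.5
h=8: ŷ = 37.2 − 2.7·8 = 15.6; e = 15.6 − 15.6 = 0
h=9: ŷ = 37.2 − 2.7·9 = 12.9; e = 14.9 − 12.9 = 2
h=10: ŷ = 37.2 − 2.7·10 = 10.2; e = 11.2 − 10.2 = 1
h=11: ŷ = 37.2 − 2.7·11 = 7.5; e = 5 − 7.5 = -2.5

-3, 2.5, 0, 2, 1, -2.5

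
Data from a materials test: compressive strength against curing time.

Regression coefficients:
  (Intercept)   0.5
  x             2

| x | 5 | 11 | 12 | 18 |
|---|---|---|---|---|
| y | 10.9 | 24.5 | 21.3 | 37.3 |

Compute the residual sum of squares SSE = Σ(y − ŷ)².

x=5: ŷ = 0.5 + 2·5 = 10.5; r = 10.9 − 10.5 = 0.4
x=11: ŷ = 0.5 + 2·11 = 22.5; r = 24.5 − 22.5 = 2
x=12: ŷ = 0.5 + 2·12 = 24.5; r = 21.3 − 24.5 = -3.2
x=18: ŷ = 0.5 + 2·18 = 36.5; r = 37.3 − 36.5 = 0.8
SSE = 0.16 + 4 + 10.24 + 0.64 = 15.04

SSE = 15.04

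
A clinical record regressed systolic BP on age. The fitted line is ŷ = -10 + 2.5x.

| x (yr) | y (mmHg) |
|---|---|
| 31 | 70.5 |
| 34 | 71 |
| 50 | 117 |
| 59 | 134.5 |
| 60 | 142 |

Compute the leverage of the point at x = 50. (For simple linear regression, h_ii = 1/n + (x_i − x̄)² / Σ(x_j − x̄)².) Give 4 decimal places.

h = 0.2137

x̄ = (31 + 34 + 50 + 59 + 60)/5 = 46.8
Σ(x − x̄)² = 249.64 + 163.84 + 10.24 + 148.84 + 174.24 = 746.8
h = 1/5 + (3.2)²/746.8 = 0.2 + 0.0137118 = 0.2137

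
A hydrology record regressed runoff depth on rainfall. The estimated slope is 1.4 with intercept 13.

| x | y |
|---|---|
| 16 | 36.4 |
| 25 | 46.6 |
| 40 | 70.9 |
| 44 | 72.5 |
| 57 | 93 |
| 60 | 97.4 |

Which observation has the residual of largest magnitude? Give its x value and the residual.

x = 44, r = -2.1

x=16: ŷ = 13 + 1.4·16 = 35.4; r = 36.4 − 35.4 = 1
x=25: ŷ = 13 + 1.4·25 = 48; r = 46.6 − 48 = -1.4
x=40: ŷ = 13 + 1.4·40 = 69; r = 70.9 − 69 = 1.9
x=44: ŷ = 13 + 1.4·44 = 74.6; r = 72.5 − 74.6 = -2.1
x=57: ŷ = 13 + 1.4·57 = 92.8; r = 93 − 92.8 = 0.2
x=60: ŷ = 13 + 1.4·60 = 97; r = 97.4 − 97 = 0.4
Largest |r| is 2.1 at x = 44, residual -2.1.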